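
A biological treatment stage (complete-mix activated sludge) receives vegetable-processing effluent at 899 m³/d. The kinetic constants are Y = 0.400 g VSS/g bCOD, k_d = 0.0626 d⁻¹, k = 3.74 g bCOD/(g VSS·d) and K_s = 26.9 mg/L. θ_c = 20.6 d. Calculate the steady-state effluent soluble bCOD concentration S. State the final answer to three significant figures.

From the Monod/SRT balance for a CMAS, S = K_s·(1+k_d θ_c)/[θ_c·(Y k − k_d) − 1] = 26.9 × (1 + 0.0626 × 20.6) / [20.6 × (0.400 × 3.74 − 0.0626) − 1] = 61.59 / 28.53 = 2.159 mg/L.

S ≈ 2.16 mg/L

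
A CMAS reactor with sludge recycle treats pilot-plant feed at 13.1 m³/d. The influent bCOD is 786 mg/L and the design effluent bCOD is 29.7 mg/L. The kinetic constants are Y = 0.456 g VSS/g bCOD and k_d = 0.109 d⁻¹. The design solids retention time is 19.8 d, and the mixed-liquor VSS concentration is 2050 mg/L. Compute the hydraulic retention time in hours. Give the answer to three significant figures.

τ ≈ 25.3 h

Rearranging the biomass balance for a CMAS with decay, V = Y·Q·ΔS·θ_c / [X·(1+k_d θ_c)] = 0.456 × 13.1 × (786 − 29.7) × 19.8 / [2050 × (1 + 0.109 × 19.8)] = 8.95×10^4 / 6474 = 13.82 m³.
τ = V/Q = 13.82/13.1 = 1.055 d, or 25.31 h.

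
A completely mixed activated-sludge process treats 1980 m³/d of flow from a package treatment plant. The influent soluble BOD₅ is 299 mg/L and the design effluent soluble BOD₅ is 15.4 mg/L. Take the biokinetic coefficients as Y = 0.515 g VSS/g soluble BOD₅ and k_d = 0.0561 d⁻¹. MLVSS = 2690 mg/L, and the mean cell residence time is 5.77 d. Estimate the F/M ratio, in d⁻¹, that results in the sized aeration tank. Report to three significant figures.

From the SRT design equation V = Y Q (S₀−S) θ_c / [X (1 + k_d θ_c)] = 0.515 × 1980 × (299 − 15.4) × 5.77 / [2690 × (1 + 0.0561 × 5.77)] = 1.67×10^6 / 3561 = 468.6 m³.
F/M = applied load / biomass = Q·S₀/(V·X) = 1980 × 299 / (468.6 × 2690) = 0.4696 d⁻¹.

F/M ≈ 0.470 d⁻¹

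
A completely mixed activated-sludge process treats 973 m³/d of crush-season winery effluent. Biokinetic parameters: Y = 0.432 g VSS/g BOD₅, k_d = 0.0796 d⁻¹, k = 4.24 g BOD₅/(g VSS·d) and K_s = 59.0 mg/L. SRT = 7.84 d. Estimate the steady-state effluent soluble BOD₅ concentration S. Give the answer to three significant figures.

From the Monod/SRT balance for a CMAS, S = K_s·(1+k_d θ_c)/[θ_c·(Y k − k_d) − 1] = 59.0 × (1 + 0.0796 × 7.84) / [7.84 × (0.432 × 4.24 − 0.0796) − 1] = 95.82 / 12.74 = 7.523 mg/L.

S ≈ 7.52 mg/L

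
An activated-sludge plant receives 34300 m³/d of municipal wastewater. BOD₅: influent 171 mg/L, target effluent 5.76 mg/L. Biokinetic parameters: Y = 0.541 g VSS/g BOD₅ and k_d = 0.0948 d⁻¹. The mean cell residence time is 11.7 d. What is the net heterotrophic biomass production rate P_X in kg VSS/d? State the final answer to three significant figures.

Observed yield with endogenous decay: Y_obs = Y / (1 + k_d·θ_c) = 0.541 / (1 + 0.0948 × 11.7) = 0.541 / 2.109 = 0.2565 g VSS/g BOD₅.
ΔS = 171 − 5.76 = 165.2 mg/L, so the substrate removal rate is 34300 × 165.2/1000 = 5668 kg BOD₅/d.
Biomass produced: P_X = Y_obs·Q·ΔS = 0.2565 × 5668 ≈ 1454 kg VSS/d.

P_X ≈ 1450 kg VSS/d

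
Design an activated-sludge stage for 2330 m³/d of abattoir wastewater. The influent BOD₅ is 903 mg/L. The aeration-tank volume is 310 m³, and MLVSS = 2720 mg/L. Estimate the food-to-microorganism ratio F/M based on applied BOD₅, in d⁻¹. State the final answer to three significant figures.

F/M = applied load / biomass = Q·S₀/(V·X) = 2330 × 903 / (310.0 × 2720) = 2.495 d⁻¹.

F/M ≈ 2.50 d⁻¹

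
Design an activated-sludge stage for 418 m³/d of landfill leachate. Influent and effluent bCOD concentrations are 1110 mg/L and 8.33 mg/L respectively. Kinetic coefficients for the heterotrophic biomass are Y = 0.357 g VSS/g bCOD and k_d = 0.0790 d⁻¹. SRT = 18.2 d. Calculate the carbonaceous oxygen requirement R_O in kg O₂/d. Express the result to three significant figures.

R_O ≈ 365 kg O₂/d

Observed yield with endogenous decay: Y_obs = Y / (1 + k_d·θ_c) = 0.357 / (1 + 0.0790 × 18.2) = 0.357 / 2.438 = 0.1464 g VSS/g bCOD.
ΔS = 1110 − 8.33 = 1102 mg/L, so the substrate removal rate is 418 × 1102/1000 = 460.5 kg bCOD/d.
Biomass synthesised: P_X = Y_obs × 460.5 = 67.44 kg VSS/d.
R_O = Q·ΔS − 1.42 P_X = 460.5 − 95.76 = 364.7 kg O₂/d.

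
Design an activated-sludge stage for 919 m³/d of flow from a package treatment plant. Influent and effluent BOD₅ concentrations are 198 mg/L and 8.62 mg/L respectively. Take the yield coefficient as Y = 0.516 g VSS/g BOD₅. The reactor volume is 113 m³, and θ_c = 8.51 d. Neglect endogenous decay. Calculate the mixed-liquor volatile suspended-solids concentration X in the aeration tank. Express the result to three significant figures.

X ≈ 6760 mg/L

Without decay, X = Y Q (S₀−S) θ_c / V = 0.516 × 919 × (198 − 8.62) × 8.51 / 113 = 6763 mg/L.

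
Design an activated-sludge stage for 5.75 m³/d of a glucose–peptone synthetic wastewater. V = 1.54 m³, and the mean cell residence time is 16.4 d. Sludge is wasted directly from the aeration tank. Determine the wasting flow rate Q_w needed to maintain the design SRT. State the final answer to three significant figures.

Wasting from the aeration tank: Q_w = V / θ_c = 1.540 / 16.4 = 0.09390 m³/d.

Q_w ≈ 0.0939 m³/d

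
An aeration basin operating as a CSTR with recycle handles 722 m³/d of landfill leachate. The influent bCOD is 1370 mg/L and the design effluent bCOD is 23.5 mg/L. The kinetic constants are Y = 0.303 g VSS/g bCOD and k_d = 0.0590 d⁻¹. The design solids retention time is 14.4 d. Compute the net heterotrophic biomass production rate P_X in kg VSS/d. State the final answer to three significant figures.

P_X ≈ 159 kg VSS/d

Observed yield with endogenous decay: Y_obs = Y / (1 + k_d·θ_c) = 0.303 / (1 + 0.0590 × 14.4) = 0.303 / 1.850 = 0.1638 g VSS/g bCOD.
ΔS = 1370 − 23.5 = 1346 mg/L, so the substrate removal rate is 722 × 1346/1000 = 972.2 kg bCOD/d.
Net biomass production P_X = Y_obs × Q·(S₀ − S) = 0.1638 × 972.2 = 159.3 kg VSS/d.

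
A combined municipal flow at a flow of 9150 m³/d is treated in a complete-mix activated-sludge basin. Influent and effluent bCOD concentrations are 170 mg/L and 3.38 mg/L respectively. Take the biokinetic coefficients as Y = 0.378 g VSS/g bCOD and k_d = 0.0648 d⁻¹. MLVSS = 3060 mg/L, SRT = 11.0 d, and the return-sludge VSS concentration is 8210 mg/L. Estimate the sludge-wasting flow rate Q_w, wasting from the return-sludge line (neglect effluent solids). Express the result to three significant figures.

Rearranging the biomass balance for a CMAS with decay, V = Y·Q·ΔS·θ_c / [X·(1+k_d θ_c)] = 0.378 × 9150 × (170 − 3.38) × 11.0 / [3060 × (1 + 0.0648 × 11.0)] = 6.34×10^6 / 5241 = 1209 m³.
Wasting from the return line (neglecting effluent solids): Q_w = V·X / (θ_c·X_r) = 1209 × 3060 / (11.0 × 8210) = 40.98 m³/d.

Q_w ≈ 41.0 m³/d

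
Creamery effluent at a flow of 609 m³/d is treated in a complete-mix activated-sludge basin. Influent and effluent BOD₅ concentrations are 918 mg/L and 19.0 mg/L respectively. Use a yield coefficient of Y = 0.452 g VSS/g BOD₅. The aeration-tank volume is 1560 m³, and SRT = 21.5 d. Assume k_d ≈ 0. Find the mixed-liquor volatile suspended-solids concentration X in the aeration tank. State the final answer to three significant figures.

X = Y·Q·ΔS·θ_c / V = 0.452 × 609 × (918 − 19.0) × 21.5 / 1560 = 3411 mg/L.

X ≈ 3410 mg/L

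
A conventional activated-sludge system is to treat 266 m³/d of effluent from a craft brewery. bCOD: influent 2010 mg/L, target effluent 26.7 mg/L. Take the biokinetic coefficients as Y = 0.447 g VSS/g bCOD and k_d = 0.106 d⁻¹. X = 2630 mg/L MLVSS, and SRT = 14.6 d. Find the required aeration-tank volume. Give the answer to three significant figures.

Steady-state biomass mass balance: V·X·(1 + k_d·θ_c) = Y·Q·(S₀ − S)·θ_c, so V = 0.447 × 266 × (2010 − 26.7) × 14.6 / [2630 × (1 + 0.106 × 14.6)] = 3.44×10^6 / 6700 = 513.9 m³.

V ≈ 514 m³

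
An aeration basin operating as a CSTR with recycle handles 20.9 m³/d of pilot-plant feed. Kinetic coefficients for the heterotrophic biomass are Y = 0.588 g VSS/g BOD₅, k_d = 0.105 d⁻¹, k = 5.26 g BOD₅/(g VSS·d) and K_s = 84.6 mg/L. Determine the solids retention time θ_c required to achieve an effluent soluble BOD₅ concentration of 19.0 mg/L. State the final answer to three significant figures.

At the target effluent, Y k S/(K_s+S) = 0.588×5.26×19.0/103.6 = 0.5672 d⁻¹.
1/θ_c = 0.5672 − 0.105 = 0.4622 d⁻¹, so θ_c = 2.163 d.

θ_c ≈ 2.16 d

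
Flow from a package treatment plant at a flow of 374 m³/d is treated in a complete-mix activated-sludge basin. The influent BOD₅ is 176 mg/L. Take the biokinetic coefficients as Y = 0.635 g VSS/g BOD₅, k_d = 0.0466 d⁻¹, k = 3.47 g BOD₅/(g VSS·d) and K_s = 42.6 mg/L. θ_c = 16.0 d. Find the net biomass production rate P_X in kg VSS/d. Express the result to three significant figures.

For a completely mixed reactor with recycle the Lawrence–McCarty relation gives S = K_s·(1 + k_d·θ_c) / [θ_c·(Y·k − k_d) − 1] = 42.6 × (1 + 0.0466 × 16.0) / [16.0 × (0.635 × 3.47 − 0.0466) − 1] = 74.36 / 33.51 = 2.219 mg/L.
Observed yield with endogenous decay: Y_obs = Y / (1 + k_d·θ_c) = 0.635 / (1 + 0.0466 × 16.0) = 0.635 / 1.746 = 0.3638 g VSS/g BOD₅.
ΔS = 176 − 2.22 = 173.8 mg/L, so the substrate removal rate is 374 × 173.8/1000 = 64.99 kg BOD₅/d.
So the net sludge growth is P_X = 0.3638 × 64.99 = 23.64 kg VSS/d.

P_X ≈ 23.6 kg VSS/d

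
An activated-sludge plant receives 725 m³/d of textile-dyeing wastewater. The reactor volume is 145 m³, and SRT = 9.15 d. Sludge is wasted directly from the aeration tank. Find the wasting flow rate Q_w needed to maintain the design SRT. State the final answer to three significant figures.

Q_w ≈ 15.8 m³/d

With mixed-liquor wasting, θ_c = V/Q_w, so Q_w = V/θ_c = 145.0/9.15 = 15.85 m³/d.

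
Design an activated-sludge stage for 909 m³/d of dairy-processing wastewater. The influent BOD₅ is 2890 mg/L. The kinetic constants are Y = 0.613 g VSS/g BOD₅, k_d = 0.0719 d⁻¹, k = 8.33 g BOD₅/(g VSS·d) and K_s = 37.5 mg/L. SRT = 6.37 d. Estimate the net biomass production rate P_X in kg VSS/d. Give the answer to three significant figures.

From the Monod/SRT balance for a CMAS, S = K_s·(1+k_d θ_c)/[θ_c·(Y k − k_d) − 1] = 37.5 × (1 + 0.0719 × 6.37) / [6.37 × (0.613 × 8.33 − 0.0719) − 1] = 54.68 / 31.07 = 1.760 mg/L.
Y_obs = Y / (1 + k_d θ_c) = 0.613 / (1 + 0.0719 × 6.37) = 0.613 / 1.458 = 0.4204.
Substrate removed = Q·(S₀ − S) = 909 m³/d × (2890 − 1.76) g/m³ = 2.63×10^6 g/d = 2625 kg/d.
Net biomass production P_X = Y_obs × Q·(S₀ − S) = 0.4204 × 2625 = 1104 kg VSS/d.

P_X ≈ 1100 kg VSS/d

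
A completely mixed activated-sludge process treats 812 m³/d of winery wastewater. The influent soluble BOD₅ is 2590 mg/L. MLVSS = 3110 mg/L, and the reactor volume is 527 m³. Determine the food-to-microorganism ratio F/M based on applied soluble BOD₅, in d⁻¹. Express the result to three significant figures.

F/M ≈ 1.28 d⁻¹

Food-to-microorganism ratio F/M = Q S₀ / (V X) = 812 × 2590 / (527.0 × 3110) = 1.283 d⁻¹.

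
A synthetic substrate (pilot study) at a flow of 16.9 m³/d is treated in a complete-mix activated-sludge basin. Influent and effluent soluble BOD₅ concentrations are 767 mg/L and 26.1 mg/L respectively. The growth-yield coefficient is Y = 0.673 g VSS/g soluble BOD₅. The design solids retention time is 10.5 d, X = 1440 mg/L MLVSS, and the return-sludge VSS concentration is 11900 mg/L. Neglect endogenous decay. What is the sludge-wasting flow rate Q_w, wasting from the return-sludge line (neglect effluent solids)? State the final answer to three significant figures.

Q_w ≈ 0.708 m³/d

With k_d = 0 the design equation reduces to V = Y Q (S₀−S) θ_c / X = 0.673 × 16.9 × (767 − 26.1) × 10.5 / 1440 = 61.45 m³.
Q_w = (V·X)/(θ_c X_r) = 61.45 × 1440 / (10.5 × 11900) = 0.7081 m³/d.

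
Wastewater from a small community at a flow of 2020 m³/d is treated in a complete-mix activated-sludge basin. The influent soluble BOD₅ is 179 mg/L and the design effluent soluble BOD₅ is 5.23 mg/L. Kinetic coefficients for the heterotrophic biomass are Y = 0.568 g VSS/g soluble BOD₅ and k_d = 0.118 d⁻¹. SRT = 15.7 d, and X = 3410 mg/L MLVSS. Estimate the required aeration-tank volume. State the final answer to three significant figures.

From the SRT design equation V = Y Q (S₀−S) θ_c / [X (1 + k_d θ_c)] = 0.568 × 2020 × (179 − 5.23) × 15.7 / [3410 × (1 + 0.118 × 15.7)] = 3.13×10^6 / 9727 = 321.8 m³.

V ≈ 322 m³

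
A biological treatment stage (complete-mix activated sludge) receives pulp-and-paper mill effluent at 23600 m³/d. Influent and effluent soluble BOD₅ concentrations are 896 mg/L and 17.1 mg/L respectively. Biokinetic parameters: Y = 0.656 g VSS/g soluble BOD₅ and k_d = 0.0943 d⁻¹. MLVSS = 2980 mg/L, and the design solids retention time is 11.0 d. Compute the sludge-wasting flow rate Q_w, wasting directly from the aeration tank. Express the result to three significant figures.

Q_w ≈ 2240 m³/d

From the SRT design equation V = Y Q (S₀−S) θ_c / [X (1 + k_d θ_c)] = 0.656 × 23600 × (896 − 17.1) × 11.0 / [2980 × (1 + 0.0943 × 11.0)] = 1.5×10^8 / 6071 = 24653 m³.
With mixed-liquor wasting, θ_c = V/Q_w, so Q_w = V/θ_c = 24653/11.0 = 2241 m³/d.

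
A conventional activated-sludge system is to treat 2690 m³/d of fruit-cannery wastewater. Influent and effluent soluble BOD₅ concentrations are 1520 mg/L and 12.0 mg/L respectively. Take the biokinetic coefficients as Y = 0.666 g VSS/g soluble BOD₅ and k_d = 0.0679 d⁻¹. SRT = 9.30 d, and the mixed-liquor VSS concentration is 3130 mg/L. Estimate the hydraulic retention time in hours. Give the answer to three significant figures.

τ ≈ 43.9 h

Rearranging the biomass balance for a CMAS with decay, V = Y·Q·ΔS·θ_c / [X·(1+k_d θ_c)] = 0.666 × 2690 × (1520 − 12.0) × 9.30 / [3130 × (1 + 0.0679 × 9.30)] = 2.51×10^7 / 5107 = 4920 m³.
HRT = V/Q = 4920 m³ / 2690 m³·d⁻¹ = 1.829 d × 24 = 43.90 h.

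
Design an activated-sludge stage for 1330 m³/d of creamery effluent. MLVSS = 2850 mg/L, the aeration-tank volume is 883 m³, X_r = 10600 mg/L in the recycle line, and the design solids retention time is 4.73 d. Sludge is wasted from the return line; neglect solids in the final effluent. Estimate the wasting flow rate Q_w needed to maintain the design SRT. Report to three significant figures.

Wasting from the return line (neglecting effluent solids): Q_w = V·X / (θ_c·X_r) = 883.0 × 2850 / (4.73 × 10600) = 50.19 m³/d.

Q_w ≈ 50.2 m³/d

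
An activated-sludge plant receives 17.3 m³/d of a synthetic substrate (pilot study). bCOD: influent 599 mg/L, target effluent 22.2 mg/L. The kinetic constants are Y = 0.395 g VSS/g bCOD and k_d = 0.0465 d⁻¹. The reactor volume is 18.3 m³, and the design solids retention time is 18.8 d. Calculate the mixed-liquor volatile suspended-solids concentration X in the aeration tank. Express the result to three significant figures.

From V·X·(1 + k_d·θ_c) = Y·Q·(S₀ − S)·θ_c: X = 0.395 × 17.3 × (599 − 22.2) × 18.8 / [18.3 × (1 + 0.0465 × 18.8)] = 2161 mg/L.

X ≈ 2160 mg/L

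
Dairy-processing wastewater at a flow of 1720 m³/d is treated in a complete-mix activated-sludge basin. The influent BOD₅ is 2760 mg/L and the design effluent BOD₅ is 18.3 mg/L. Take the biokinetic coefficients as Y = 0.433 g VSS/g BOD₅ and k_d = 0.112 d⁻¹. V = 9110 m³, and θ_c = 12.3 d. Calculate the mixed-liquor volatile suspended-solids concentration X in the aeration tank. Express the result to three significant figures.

X ≈ 1160 mg/L

From V·X·(1 + k_d·θ_c) = Y·Q·(S₀ − S)·θ_c: X = 0.433 × 1720 × (2760 − 18.3) × 12.3 / [9110 × (1 + 0.112 × 12.3)] = 1160 mg/L.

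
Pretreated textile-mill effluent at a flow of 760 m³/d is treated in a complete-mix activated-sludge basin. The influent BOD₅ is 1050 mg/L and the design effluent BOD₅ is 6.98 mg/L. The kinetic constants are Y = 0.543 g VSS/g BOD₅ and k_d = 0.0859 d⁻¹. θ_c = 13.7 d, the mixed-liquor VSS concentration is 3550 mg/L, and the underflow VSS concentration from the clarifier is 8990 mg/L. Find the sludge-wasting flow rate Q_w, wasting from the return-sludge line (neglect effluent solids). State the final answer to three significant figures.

From the SRT design equation V = Y Q (S₀−S) θ_c / [X (1 + k_d θ_c)] = 0.543 × 760 × (1050 − 6.98) × 13.7 / [3550 × (1 + 0.0859 × 13.7)] = 5.9×10^6 / 7728 = 763.1 m³.
θ_c = V·X/(Q_w·X_r) when wasting from the recycle, so Q_w = V·X/(θ_c·X_r) = 763.1 × 3550 / (13.7 × 8990) = 21.99 m³/d.

Q_w ≈ 22.0 m³/d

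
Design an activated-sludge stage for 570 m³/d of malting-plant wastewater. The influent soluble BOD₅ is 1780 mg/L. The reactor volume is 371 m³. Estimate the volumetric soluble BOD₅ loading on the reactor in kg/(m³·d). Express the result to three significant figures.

L_v ≈ 2.73 kg soluble BOD₅/(m³·d)

L_v = Q S₀ / V = 570 × 1780 × 10⁻³ / 371.0 = 2.735 kg/(m³·d).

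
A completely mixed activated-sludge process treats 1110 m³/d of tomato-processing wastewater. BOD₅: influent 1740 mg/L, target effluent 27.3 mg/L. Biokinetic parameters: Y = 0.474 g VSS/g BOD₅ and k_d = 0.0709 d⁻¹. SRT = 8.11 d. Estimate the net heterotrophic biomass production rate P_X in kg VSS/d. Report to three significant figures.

P_X ≈ 572 kg VSS/d

Observed yield with endogenous decay: Y_obs = Y / (1 + k_d·θ_c) = 0.474 / (1 + 0.0709 × 8.11) = 0.474 / 1.575 = 0.3010 g VSS/g BOD₅.
ΔS = 1740 − 27.3 = 1713 mg/L, so the substrate removal rate is 1110 × 1713/1000 = 1901 kg BOD₅/d.
P_X = Y_obs · Q(S₀ − S) = 0.3010 × 1901 = 572.1 kg VSS/d.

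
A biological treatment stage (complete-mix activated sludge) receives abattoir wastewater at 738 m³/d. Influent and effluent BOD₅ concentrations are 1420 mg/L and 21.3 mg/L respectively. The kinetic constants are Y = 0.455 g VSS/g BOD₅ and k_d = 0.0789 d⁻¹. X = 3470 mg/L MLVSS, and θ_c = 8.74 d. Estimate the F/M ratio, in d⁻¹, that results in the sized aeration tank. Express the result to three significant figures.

From the SRT design equation V = Y Q (S₀−S) θ_c / [X (1 + k_d θ_c)] = 0.455 × 738 × (1420 − 21.3) × 8.74 / [3470 × (1 + 0.0789 × 8.74)] = 4.1×10^6 / 5863 = 700.2 m³.
F/M = applied load / biomass = Q·S₀/(V·X) = 738 × 1420 / (700.2 × 3470) = 0.4313 d⁻¹.

F/M ≈ 0.431 d⁻¹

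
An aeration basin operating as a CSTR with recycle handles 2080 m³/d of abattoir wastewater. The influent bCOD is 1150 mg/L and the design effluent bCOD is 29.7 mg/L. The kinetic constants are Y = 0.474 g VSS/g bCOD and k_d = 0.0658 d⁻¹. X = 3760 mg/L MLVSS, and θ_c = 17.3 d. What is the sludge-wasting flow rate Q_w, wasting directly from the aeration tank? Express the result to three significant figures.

From the SRT design equation V = Y Q (S₀−S) θ_c / [X (1 + k_d θ_c)] = 0.474 × 2080 × (1150 − 29.7) × 17.3 / [3760 × (1 + 0.0658 × 17.3)] = 1.91×10^7 / 8040 = 2377 m³.
With mixed-liquor wasting, θ_c = V/Q_w, so Q_w = V/θ_c = 2377/17.3 = 137.4 m³/d.

Q_w ≈ 137 m³/d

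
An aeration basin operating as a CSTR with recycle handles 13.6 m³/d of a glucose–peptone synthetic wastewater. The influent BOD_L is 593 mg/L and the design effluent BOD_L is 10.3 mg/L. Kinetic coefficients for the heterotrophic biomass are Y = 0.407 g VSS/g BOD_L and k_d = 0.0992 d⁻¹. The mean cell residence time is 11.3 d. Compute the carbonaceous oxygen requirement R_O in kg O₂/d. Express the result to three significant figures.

Correct the yield for decay: Y_obs = Y/(1 + k_d θ_c) = 0.407 / (1 + 0.0992 × 11.3) = 0.407 / 2.121 = 0.1919.
Mass of BOD_L removed per day: Q(S₀ − S) = 13.6 × 582.7 g/m³ = 7.925 kg/d.
Net sludge production P_X = 0.1919 × 7.925 = 1.521 kg VSS/d.
Carbonaceous O₂ demand = substrate oxidised − cell-mass equivalent = 7.925 − 1.42 × 1.521 = 5.765 kg O₂/d.

R_O ≈ 5.77 kg O₂/d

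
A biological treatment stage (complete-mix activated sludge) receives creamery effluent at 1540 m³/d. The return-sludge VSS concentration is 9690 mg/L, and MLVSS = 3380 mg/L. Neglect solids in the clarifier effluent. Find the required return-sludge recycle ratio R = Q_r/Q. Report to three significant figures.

R = Q_r/Q = X/(X_r − X) = 3380 / (9690 − 3380) = 0.5357.

R ≈ 0.536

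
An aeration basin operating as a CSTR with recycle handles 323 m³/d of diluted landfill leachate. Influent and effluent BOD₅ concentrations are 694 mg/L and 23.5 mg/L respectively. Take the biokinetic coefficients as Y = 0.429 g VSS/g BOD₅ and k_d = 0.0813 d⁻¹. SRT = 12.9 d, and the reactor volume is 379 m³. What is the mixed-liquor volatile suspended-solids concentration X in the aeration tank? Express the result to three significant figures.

Solving the biomass balance for X: X = Y Q (S₀−S) θ_c / [V (1+k_d θ_c)] = 0.429 × 323 × (694 − 23.5) × 12.9 / [379 × (1 + 0.0813 × 12.9)] = 1544 mg/L.

X ≈ 1540 mg/L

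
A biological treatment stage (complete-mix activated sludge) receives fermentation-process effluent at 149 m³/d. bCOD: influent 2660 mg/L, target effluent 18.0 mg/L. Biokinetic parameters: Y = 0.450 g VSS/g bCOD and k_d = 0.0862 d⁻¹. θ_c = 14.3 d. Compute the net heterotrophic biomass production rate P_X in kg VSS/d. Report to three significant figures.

P_X ≈ 79.3 kg VSS/d

Correct the yield for decay: Y_obs = Y/(1 + k_d θ_c) = 0.450 / (1 + 0.0862 × 14.3) = 0.450 / 2.233 = 0.2016.
Q·(S₀ − S) = 149 × (2660 − 18.0) × 10⁻³ = 393.7 kg/d removed.
P_X = Y_obs · Q(S₀ − S) = 0.2016 × 393.7 = 79.34 kg VSS/d.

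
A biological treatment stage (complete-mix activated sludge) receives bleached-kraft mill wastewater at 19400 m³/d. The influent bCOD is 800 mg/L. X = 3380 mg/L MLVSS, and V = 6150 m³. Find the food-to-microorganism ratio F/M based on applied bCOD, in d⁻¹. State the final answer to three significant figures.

F/M ≈ 0.747 d⁻¹

F/M = applied load / biomass = Q·S₀/(V·X) = 19400 × 800 / (6150 × 3380) = 0.7466 d⁻¹.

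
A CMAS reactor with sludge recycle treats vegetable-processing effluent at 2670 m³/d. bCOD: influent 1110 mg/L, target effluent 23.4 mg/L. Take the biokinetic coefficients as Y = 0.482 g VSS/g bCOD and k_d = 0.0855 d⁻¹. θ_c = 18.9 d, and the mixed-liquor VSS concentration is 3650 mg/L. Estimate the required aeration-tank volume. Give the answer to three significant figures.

V ≈ 2770 m³

From the SRT design equation V = Y Q (S₀−S) θ_c / [X (1 + k_d θ_c)] = 0.482 × 2670 × (1110 − 23.4) × 18.9 / [3650 × (1 + 0.0855 × 18.9)] = 2.64×10^7 / 9548 = 2768 m³.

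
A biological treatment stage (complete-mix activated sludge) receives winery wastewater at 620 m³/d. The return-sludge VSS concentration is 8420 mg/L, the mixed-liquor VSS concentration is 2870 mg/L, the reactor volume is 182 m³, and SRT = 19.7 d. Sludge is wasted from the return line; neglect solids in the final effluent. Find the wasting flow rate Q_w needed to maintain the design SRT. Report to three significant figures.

θ_c = V·X/(Q_w·X_r) when wasting from the recycle, so Q_w = V·X/(θ_c·X_r) = 182.0 × 2870 / (19.7 × 8420) = 3.149 m³/d.

Q_w ≈ 3.15 m³/d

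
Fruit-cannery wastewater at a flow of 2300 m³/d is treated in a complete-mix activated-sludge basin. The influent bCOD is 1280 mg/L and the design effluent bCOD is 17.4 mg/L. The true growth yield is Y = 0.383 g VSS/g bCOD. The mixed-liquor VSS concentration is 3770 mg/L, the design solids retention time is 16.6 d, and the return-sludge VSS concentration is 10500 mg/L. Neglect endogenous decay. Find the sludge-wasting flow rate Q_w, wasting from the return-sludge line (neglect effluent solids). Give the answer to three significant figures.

Q_w ≈ 106 m³/d

Biomass mass balance (decay neglected): V·X = Y·Q·(S₀ − S)·θ_c, so V = 0.383 × 2300 × (1280 − 17.4) × 16.6 / 3770 = 4897 m³.
Wasting from the return line (neglecting effluent solids): Q_w = V·X / (θ_c·X_r) = 4897 × 3770 / (16.6 × 10500) = 105.9 m³/d.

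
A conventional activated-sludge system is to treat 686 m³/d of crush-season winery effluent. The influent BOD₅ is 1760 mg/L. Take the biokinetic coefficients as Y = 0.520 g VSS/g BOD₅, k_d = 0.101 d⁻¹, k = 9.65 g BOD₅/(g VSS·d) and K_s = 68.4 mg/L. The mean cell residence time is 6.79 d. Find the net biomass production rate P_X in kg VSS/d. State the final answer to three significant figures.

For a completely mixed reactor with recycle the Lawrence–McCarty relation gives S = K_s·(1 + k_d·θ_c) / [θ_c·(Y·k − k_d) − 1] = 68.4 × (1 + 0.101 × 6.79) / [6.79 × (0.520 × 9.65 − 0.101) − 1] = 115.3 / 32.39 = 3.560 mg/L.
Y_obs = Y / (1 + k_d θ_c) = 0.520 / (1 + 0.101 × 6.79) = 0.520 / 1.686 = 0.3085.
Mass of BOD₅ removed per day: Q(S₀ − S) = 686 × 1756 g/m³ = 1205 kg/d.
Net biomass production P_X = Y_obs × Q·(S₀ − S) = 0.3085 × 1205 = 371.7 kg VSS/d.

P_X ≈ 372 kg VSS/d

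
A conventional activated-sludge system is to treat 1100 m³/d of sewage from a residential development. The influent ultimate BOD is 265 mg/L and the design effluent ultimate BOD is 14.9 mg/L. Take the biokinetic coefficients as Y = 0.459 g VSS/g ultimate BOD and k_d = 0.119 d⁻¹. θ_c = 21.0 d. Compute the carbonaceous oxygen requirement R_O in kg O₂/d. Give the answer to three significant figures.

Y_obs = Y / (1 + k_d θ_c) = 0.459 / (1 + 0.119 × 21.0) = 0.459 / 3.499 = 0.1312.
Substrate removed = Q·(S₀ − S) = 1100 m³/d × (265 − 14.9) g/m³ = 2.75×10^5 g/d = 275.1 kg/d.
Net sludge production P_X = 0.1312 × 275.1 = 36.09 kg VSS/d.
R_O = Q·ΔS − 1.42 P_X = 275.1 − 51.25 = 223.9 kg O₂/d.

R_O ≈ 224 kg O₂/d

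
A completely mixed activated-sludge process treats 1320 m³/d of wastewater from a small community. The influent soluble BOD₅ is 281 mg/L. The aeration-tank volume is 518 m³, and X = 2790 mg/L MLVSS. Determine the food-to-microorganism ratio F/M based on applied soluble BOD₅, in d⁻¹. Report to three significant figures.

F/M = Q·S₀ / (V·X) = 1320 × 281 / (518.0 × 2790) = 0.2567 g soluble BOD₅·(g VSS·d)⁻¹.

F/M ≈ 0.257 d⁻¹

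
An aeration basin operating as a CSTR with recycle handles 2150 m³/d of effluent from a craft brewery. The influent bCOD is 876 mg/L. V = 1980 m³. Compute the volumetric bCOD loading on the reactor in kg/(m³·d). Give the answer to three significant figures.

L_v = Q S₀ / V = 2150 × 876 × 10⁻³ / 1980 = 0.9512 kg/(m³·d).

L_v ≈ 0.951 kg bCOD/(m³·d)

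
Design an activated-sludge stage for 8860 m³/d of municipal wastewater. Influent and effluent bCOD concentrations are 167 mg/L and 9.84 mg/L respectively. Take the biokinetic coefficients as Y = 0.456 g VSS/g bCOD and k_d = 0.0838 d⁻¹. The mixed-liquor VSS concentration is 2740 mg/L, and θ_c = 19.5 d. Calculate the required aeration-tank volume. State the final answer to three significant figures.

V ≈ 1720 m³

From the SRT design equation V = Y Q (S₀−S) θ_c / [X (1 + k_d θ_c)] = 0.456 × 8860 × (167 − 9.84) × 19.5 / [2740 × (1 + 0.0838 × 19.5)] = 1.24×10^7 / 7217 = 1716 m³.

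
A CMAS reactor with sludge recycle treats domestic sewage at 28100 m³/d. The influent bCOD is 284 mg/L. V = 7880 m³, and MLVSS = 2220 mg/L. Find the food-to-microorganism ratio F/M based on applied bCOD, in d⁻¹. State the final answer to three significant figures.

F/M = Q·S₀ / (V·X) = 28100 × 284 / (7880 × 2220) = 0.4562 g bCOD·(g VSS·d)⁻¹.

F/M ≈ 0.456 d⁻¹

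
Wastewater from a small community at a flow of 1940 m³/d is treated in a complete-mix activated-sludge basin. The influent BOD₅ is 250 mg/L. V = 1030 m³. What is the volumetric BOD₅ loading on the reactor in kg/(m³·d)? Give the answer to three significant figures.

Volumetric loading L_v = Q·S₀ / V = 1940 × 250 g/m³ / 1030 m³ = 470.9 g/(m³·d) = 0.4709 kg BOD₅/(m³·d).

L_v ≈ 0.471 kg BOD₅/(m³·d)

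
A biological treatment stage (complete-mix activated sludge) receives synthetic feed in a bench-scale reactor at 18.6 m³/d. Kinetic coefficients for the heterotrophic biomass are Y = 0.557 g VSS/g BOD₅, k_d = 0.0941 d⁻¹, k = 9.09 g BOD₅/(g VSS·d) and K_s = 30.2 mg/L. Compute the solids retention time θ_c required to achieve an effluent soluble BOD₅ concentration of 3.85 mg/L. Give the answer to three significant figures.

Specific growth rate at S = 3.85 mg/L: μ = YkS/(K_s+S) = 0.557·9.09·3.85/(30.2+3.85) = 0.5725 d⁻¹.
θ_c = 1/(μ − k_d) = 1/(0.5725 − 0.0941) = 1/0.4784 = 2.090 d.

θ_c ≈ 2.09 d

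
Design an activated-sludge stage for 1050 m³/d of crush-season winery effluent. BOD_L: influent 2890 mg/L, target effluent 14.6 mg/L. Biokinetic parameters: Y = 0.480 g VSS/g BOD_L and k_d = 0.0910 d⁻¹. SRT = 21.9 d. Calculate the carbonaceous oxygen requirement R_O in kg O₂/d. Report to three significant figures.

Y_obs = Y / (1 + k_d θ_c) = 0.480 / (1 + 0.0910 × 21.9) = 0.480 / 2.993 = 0.1604.
ΔS = 2890 − 14.6 = 2875 mg/L, so the substrate removal rate is 1050 × 2875/1000 = 3019 kg BOD_L/d.
P_X = Y_obs·Q·(S₀ − S) = 0.1604 × 3019 = 484.2 kg VSS/d.
Carbonaceous O₂ demand = substrate oxidised − cell-mass equivalent = 3019 − 1.42 × 484.2 = 2332 kg O₂/d.

R_O ≈ 2330 kg O₂/d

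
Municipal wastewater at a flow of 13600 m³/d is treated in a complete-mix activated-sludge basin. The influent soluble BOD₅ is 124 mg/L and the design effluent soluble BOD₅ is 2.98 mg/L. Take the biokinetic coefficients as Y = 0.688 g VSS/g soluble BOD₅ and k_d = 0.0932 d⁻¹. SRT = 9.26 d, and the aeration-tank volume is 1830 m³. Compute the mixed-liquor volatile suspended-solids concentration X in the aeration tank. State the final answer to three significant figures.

X ≈ 3080 mg/L

From V·X·(1 + k_d·θ_c) = Y·Q·(S₀ − S)·θ_c: X = 0.688 × 13600 × (124 − 2.98) × 9.26 / [1830 × (1 + 0.0932 × 9.26)] = 3076 mg/L.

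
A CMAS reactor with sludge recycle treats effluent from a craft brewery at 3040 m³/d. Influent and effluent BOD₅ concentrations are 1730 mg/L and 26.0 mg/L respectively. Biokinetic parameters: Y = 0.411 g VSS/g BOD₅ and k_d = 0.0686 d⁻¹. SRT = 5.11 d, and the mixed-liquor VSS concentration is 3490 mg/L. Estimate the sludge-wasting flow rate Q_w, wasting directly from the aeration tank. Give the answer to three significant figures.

From the SRT design equation V = Y Q (S₀−S) θ_c / [X (1 + k_d θ_c)] = 0.411 × 3040 × (1730 − 26.0) × 5.11 / [3490 × (1 + 0.0686 × 5.11)] = 1.09×10^7 / 4713 = 2308 m³.
With mixed-liquor wasting, θ_c = V/Q_w, so Q_w = V/θ_c = 2308/5.11 = 451.7 m³/d.

Q_w ≈ 452 m³/d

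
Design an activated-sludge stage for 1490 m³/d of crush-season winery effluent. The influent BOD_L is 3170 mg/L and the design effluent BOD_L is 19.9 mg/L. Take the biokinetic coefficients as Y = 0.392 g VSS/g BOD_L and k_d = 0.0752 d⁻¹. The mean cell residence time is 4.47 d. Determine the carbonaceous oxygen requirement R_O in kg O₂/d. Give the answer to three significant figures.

Observed yield with endogenous decay: Y_obs = Y / (1 + k_d·θ_c) = 0.392 / (1 + 0.0752 × 4.47) = 0.392 / 1.336 = 0.2934 g VSS/g BOD_L.
ΔS = 3170 − 19.9 = 3150 mg/L, so the substrate removal rate is 1490 × 3150/1000 = 4694 kg BOD_L/d.
Net sludge production P_X = 0.2934 × 4694 = 1377 kg VSS/d.
Carbonaceous O₂ demand = substrate oxidised − cell-mass equivalent = 4694 − 1.42 × 1377 = 2738 kg O₂/d.

R_O ≈ 2740 kg O₂/d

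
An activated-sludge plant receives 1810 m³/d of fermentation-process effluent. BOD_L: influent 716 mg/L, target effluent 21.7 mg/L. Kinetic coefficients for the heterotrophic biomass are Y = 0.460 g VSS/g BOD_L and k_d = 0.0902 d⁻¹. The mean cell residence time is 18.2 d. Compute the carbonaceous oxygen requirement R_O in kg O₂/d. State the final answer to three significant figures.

R_O ≈ 946 kg O₂/d

Y_obs = Y / (1 + k_d θ_c) = 0.460 / (1 + 0.0902 × 18.2) = 0.460 / 2.642 = 0.1741.
Q·(S₀ − S) = 1810 × (716 − 21.7) × 10⁻³ = 1257 kg/d removed.
Biomass synthesised: P_X = Y_obs × 1257 = 218.8 kg VSS/d.
R_O = Q·(S₀ − S) − 1.42·P_X = 1257 − 1.42 × 218.8 = 945.9 kg O₂/d.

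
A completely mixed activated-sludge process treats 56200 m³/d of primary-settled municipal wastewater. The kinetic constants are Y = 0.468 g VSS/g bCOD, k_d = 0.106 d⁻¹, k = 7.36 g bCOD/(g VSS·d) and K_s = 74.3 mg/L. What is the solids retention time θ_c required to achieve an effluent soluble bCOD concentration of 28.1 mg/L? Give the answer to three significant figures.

Specific growth rate at S = 28.1 mg/L: μ = YkS/(K_s+S) = 0.468·7.36·28.1/(74.3+28.1) = 0.9452 d⁻¹.
Then 1/θ_c = μ − k_d = 0.9452 − 0.106 = 0.8392 d⁻¹, giving θ_c = 1.192 d.

θ_c ≈ 1.19 d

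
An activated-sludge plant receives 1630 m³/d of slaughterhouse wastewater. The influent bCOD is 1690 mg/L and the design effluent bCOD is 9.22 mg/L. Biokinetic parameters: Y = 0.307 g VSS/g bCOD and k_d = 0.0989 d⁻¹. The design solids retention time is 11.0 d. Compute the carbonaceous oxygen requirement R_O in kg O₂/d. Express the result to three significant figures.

Correct the yield for decay: Y_obs = Y/(1 + k_d θ_c) = 0.307 / (1 + 0.0989 × 11.0) = 0.307 / 2.088 = 0.1470.
ΔS = 1690 − 9.22 = 1681 mg/L, so the substrate removal rate is 1630 × 1681/1000 = 2740 kg bCOD/d.
Biomass synthesised: P_X = Y_obs × 2740 = 402.8 kg VSS/d.
R_O = Q·ΔS − 1.42 P_X = 2740 − 572.0 = 2168 kg O₂/d.

R_O ≈ 2170 kg O₂/d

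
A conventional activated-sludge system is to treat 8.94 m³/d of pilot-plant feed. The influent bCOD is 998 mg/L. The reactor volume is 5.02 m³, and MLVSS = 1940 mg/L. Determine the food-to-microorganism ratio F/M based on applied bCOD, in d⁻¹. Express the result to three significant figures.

F/M ≈ 0.916 d⁻¹

F/M = applied load / biomass = Q·S₀/(V·X) = 8.94 × 998 / (5.020 × 1940) = 0.9161 d⁻¹.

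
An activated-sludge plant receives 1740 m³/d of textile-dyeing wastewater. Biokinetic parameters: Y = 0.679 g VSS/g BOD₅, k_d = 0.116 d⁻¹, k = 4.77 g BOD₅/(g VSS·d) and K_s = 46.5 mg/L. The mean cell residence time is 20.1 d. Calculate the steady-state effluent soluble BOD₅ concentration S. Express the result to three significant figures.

S ≈ 2.51 mg/L

Effluent substrate depends only on kinetics and SRT: S = K_s(1 + k_d θ_c) / [θ_c(Yk − k_d) − 1] = 46.5 × (1 + 0.116 × 20.1) / [20.1 × (0.679 × 4.77 − 0.116) − 1] = 154.9 / 61.77 = 2.508 mg/L.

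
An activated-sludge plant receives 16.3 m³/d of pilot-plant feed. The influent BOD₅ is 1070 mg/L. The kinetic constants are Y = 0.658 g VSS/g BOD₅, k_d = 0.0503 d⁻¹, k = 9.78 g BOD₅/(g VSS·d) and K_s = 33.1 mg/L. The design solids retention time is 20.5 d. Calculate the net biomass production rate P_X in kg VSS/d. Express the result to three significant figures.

Effluent substrate depends only on kinetics and SRT: S = K_s(1 + k_d θ_c) / [θ_c(Yk − k_d) − 1] = 33.1 × (1 + 0.0503 × 20.5) / [20.5 × (0.658 × 9.78 − 0.0503) − 1] = 67.23 / 129.9 = 0.5176 mg/L.
The observed yield is Y_obs = Y/(1 + k_d·θ_c) = 0.658 / (1 + 0.0503 × 20.5) = 0.658 / 2.031 = 0.3240 g VSS per g BOD₅ removed.
Mass of BOD₅ removed per day: Q(S₀ − S) = 16.3 × 1069 g/m³ = 17.43 kg/d.
Biomass produced: P_X = Y_obs·Q·ΔS = 0.3240 × 17.43 ≈ 5.647 kg VSS/d.

P_X ≈ 5.65 kg VSS/d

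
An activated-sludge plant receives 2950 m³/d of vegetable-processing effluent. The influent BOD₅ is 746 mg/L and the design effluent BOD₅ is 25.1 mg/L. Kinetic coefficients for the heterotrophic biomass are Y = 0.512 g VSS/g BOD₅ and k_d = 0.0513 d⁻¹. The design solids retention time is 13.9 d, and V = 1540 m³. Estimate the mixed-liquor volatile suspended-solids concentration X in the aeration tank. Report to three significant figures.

X ≈ 5740 mg/L

Solving the biomass balance for X: X = Y Q (S₀−S) θ_c / [V (1+k_d θ_c)] = 0.512 × 2950 × (746 − 25.1) × 13.9 / [1540 × (1 + 0.0513 × 13.9)] = 5737 mg/L.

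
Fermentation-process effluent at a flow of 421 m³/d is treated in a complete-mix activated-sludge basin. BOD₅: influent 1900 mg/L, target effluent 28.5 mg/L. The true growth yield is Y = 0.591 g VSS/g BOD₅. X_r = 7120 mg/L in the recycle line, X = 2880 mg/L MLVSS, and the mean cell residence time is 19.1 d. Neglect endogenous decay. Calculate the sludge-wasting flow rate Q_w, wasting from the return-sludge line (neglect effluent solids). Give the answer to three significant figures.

V·X = Y·Q·ΔS·θ_c gives V = 0.591 × 421 × (1900 − 28.5) × 19.1 / 2880 = 3088 m³.
θ_c = V·X/(Q_w·X_r) when wasting from the recycle, so Q_w = V·X/(θ_c·X_r) = 3088 × 2880 / (19.1 × 7120) = 65.40 m³/d.

Q_w ≈ 65.4 m³/d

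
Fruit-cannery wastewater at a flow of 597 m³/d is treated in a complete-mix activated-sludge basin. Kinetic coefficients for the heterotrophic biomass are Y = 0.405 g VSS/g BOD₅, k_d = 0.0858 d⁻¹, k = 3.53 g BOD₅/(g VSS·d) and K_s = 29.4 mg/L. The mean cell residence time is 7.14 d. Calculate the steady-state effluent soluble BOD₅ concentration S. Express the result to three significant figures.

S ≈ 5.52 mg/L

For a completely mixed reactor with recycle the Lawrence–McCarty relation gives S = K_s·(1 + k_d·θ_c) / [θ_c·(Y·k − k_d) − 1] = 29.4 × (1 + 0.0858 × 7.14) / [7.14 × (0.405 × 3.53 − 0.0858) − 1] = 47.41 / 8.595 = 5.516 mg/L.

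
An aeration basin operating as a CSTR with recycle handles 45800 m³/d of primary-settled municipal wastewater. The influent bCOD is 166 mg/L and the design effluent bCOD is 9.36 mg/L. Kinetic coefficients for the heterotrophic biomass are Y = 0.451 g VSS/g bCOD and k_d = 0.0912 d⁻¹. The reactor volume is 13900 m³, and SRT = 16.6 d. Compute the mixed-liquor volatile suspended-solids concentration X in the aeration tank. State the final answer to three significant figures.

X ≈ 1540 mg/L

Solving the biomass balance for X: X = Y Q (S₀−S) θ_c / [V (1+k_d θ_c)] = 0.451 × 45800 × (166 − 9.36) × 16.6 / [13900 × (1 + 0.0912 × 16.6)] = 1537 mg/L.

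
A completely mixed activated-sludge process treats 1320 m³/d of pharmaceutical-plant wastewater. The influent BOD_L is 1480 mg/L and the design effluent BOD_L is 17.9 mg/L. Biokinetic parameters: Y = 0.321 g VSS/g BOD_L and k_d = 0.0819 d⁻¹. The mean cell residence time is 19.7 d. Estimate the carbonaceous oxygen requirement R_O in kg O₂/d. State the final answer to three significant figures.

Y_obs = Y / (1 + k_d θ_c) = 0.321 / (1 + 0.0819 × 19.7) = 0.321 / 2.613 = 0.1228.
Substrate removed = Q·(S₀ − S) = 1320 m³/d × (1480 − 17.9) g/m³ = 1.93×10^6 g/d = 1930 kg/d.
P_X = Y_obs·Q·(S₀ − S) = 0.1228 × 1930 = 237.1 kg VSS/d.
R_O = Q·(S₀ − S) − 1.42·P_X = 1930 − 1.42 × 237.1 = 1593 kg O₂/d.

R_O ≈ 1590 kg O₂/d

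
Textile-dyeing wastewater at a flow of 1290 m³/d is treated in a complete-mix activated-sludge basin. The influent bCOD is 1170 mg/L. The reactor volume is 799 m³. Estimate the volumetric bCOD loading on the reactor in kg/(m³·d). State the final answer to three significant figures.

Volumetric loading L_v = Q·S₀ / V = 1290 × 1170 g/m³ / 799.0 m³ = 1889 g/(m³·d) = 1.889 kg bCOD/(m³·d).

L_v ≈ 1.89 kg bCOD/(m³·d)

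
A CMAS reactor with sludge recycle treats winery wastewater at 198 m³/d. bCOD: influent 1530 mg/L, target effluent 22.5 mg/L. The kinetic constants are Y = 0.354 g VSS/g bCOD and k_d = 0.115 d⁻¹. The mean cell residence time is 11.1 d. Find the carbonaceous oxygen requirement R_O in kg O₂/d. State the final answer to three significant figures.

R_O ≈ 233 kg O₂/d

The observed yield is Y_obs = Y/(1 + k_d·θ_c) = 0.354 / (1 + 0.115 × 11.1) = 0.354 / 2.276 = 0.1555 g VSS per g bCOD removed.
Substrate removed = Q·(S₀ − S) = 198 m³/d × (1530 − 22.5) g/m³ = 2.98×10^5 g/d = 298.5 kg/d.
P_X = Y_obs·Q·(S₀ − S) = 0.1555 × 298.5 = 46.41 kg VSS/d.
R_O = Q·ΔS − 1.42 P_X = 298.5 − 65.91 = 232.6 kg O₂/d.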